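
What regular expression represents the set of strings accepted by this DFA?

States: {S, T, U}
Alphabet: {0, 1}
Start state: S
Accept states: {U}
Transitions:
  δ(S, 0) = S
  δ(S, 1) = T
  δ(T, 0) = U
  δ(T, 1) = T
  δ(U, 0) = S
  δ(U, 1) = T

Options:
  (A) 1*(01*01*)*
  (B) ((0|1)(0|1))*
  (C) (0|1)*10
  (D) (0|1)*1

Check each option against the DFA on short strings; one disagreement eliminates an option:
  (A) 1*(01*01*)*: on ε the DFA stays in S and rejects (S ∉ Accept), but the regex matches it → eliminate
  (B) ((0|1)(0|1))*: on ε the DFA stays in S and rejects (S ∉ Accept), but the regex matches it → eliminate
  (C) (0|1)*10: agrees with the DFA on every string of length ≤ 6
  (D) (0|1)*1: on '1' the DFA goes S → T and rejects (T ∉ Accept), but the regex matches it → eliminate
Only (C) is consistent with the DFA.
(C) (0|1)*10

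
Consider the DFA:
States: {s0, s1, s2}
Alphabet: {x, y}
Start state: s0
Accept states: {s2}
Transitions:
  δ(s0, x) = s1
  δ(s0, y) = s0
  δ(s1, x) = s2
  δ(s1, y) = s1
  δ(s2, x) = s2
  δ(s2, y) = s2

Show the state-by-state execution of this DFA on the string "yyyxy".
read 'y': s0 → s0
  read 'y': s0 → s0
  read 'y': s0 → s0
  read 'x': s0 → s1
  read 'y': s1 → s1
s0 -> s0 -> s0 -> s0 -> s1 -> s1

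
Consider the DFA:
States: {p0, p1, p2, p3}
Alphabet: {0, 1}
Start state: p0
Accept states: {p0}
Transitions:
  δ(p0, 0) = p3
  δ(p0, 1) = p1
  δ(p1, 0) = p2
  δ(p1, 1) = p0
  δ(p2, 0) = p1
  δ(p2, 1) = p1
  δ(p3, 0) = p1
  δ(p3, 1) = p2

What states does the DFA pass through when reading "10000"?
read '1': p0 → p1
  read '0': p1 → p2
  read '0': p2 → p1
  read '0': p1 → p2
  read '0': p2 → p1
p0 -> p1 -> p2 -> p1 -> p2 -> p1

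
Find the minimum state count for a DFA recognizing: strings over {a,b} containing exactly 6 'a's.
By Myhill–Nerode, count the distinguishable equivalence classes: 8 classes — having seen 0, 1, …, 6, or >6 copies of 'a'; the count-6 class is the only accepting one and >6 is dead.
8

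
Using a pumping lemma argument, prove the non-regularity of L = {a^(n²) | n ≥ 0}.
Assume L is regular with pumping length p. Idea: pumping adds a fixed amount, but gaps between consecutive squares grow.
Choose s = a^(p²) (length p² ≥ p). By the pumping lemma, s = xyz with |xy| ≤ p, |y| > 0, so |y| = k with 1 ≤ k ≤ p. Then |xy²z| = p²+k. Since p² < p²+k ≤ p²+p < (p+1)², the length p²+k lies strictly between consecutive squares, so it is not a perfect square and xy²z ∉ L.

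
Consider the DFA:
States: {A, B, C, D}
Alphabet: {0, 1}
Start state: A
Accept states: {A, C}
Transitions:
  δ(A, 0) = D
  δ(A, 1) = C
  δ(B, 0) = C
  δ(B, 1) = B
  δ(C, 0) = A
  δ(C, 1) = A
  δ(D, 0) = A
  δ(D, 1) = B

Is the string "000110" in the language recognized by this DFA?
Processing string "000110":
  A --0--> D
  D --0--> A
  A --0--> D
  D --1--> B
  B --1--> B
  B --0--> C
Final state: C
Accept states: {A, C}
Yes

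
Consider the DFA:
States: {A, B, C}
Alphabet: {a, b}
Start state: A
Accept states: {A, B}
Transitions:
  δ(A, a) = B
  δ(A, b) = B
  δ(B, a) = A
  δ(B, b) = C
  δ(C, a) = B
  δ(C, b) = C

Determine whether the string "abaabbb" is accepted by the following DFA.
Processing string "abaabbb":
  A --a--> B
  B --b--> C
  C --a--> B
  B --a--> A
  A --b--> B
  B --b--> C
  C --b--> C
Final state: C
Accept states: {A, B}
No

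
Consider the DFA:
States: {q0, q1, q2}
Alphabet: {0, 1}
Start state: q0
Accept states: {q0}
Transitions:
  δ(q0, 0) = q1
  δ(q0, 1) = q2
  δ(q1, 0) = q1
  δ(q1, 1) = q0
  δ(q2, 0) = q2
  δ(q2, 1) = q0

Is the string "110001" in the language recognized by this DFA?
Processing string "110001":
  q0 --1--> q2
  q2 --1--> q0
  q0 --0--> q1
  q1 --0--> q1
  q1 --0--> q1
  q1 --1--> q0
Final state: q0
Accept states: {q0}
Yes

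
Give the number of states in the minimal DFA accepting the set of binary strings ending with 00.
By Myhill–Nerode, count the distinguishable equivalence classes: three classes — 0, 1, or ≥2 trailing 0's.
3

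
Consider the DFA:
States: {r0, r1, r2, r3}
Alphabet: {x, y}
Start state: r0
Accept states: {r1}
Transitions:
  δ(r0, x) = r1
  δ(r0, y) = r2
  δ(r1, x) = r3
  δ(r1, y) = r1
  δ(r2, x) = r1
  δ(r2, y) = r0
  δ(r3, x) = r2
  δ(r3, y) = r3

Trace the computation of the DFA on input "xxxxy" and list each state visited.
read 'x': r0 → r1
  read 'x': r1 → r3
  read 'x': r3 → r2
  read 'x': r2 → r1
  read 'y': r1 → r1
r0 -> r1 -> r3 -> r2 -> r1 -> r1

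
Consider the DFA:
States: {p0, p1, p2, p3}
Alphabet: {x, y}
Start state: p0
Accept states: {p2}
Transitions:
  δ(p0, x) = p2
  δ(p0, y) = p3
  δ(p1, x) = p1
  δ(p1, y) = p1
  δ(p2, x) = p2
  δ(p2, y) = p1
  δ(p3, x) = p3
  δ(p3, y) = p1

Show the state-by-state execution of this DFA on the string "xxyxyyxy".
read 'x': p0 → p2
  read 'x': p2 → p2
  read 'y': p2 → p1
  read 'x': p1 → p1
  read 'y': p1 → p1
  read 'y': p1 → p1
  read 'x': p1 → p1
  read 'y': p1 → p1
p0 -> p2 -> p2 -> p1 -> p1 -> p1 -> p1 -> p1 -> p1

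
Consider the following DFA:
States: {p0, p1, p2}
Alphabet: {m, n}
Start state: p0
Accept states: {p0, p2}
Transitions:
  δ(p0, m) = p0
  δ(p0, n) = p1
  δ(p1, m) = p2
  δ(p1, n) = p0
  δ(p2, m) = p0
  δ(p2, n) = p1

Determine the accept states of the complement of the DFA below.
Complement accept states = All states \ Original accept states
= {p0, p1, p2} \ {p0, p2}
{p1}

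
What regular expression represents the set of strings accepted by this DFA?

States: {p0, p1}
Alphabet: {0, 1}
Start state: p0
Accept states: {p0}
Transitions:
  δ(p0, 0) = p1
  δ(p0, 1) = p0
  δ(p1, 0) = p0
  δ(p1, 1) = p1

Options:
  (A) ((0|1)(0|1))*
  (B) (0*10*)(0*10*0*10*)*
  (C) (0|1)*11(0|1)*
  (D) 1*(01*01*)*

Check each option against the DFA on short strings; one disagreement eliminates an option:
  (A) ((0|1)(0|1))*: on '1' the DFA goes p0 → p0 and accepts (p0 ∈ Accept), but the regex does not match it → eliminate
  (B) (0*10*)(0*10*0*10*)*: on ε the DFA stays in p0 and accepts (p0 ∈ Accept), but the regex does not match it → eliminate
  (C) (0|1)*11(0|1)*: on ε the DFA stays in p0 and accepts (p0 ∈ Accept), but the regex does not match it → eliminate
  (D) 1*(01*01*)*: agrees with the DFA on every string of length ≤ 6
Only (D) is consistent with the DFA.
(D) 1*(01*01*)*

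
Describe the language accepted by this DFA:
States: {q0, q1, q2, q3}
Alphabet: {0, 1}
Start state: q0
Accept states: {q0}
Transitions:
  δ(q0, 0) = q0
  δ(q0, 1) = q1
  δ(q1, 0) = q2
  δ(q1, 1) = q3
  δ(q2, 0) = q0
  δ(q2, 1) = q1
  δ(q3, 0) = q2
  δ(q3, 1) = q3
Testing a few strings:
  '01' → reject
  '00' → accept
  '0000' → accept
  '11' → reject
State roles: q0=value ≡ 0 (mod 4); q1=value ≡ 1 (mod 4); q2=value ≡ 2 (mod 4); q3=value ≡ 3 (mod 4)
All binary strings representing a multiple of 4 (read in base 2; leading zeros allowed and ε counts as 0)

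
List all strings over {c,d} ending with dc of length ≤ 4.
dc, cdc, ddc, ccdc, cddc, dcdc, dddc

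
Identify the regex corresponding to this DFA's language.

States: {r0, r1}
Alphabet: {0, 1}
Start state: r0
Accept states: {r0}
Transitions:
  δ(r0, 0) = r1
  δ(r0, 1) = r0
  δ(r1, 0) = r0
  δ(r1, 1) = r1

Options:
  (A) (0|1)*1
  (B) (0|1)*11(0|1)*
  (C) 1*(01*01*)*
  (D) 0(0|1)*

Check each option against the DFA on short strings; one disagreement eliminates an option:
  (A) (0|1)*1: on ε the DFA stays in r0 and accepts (r0 ∈ Accept), but the regex does not match it → eliminate
  (B) (0|1)*11(0|1)*: on ε the DFA stays in r0 and accepts (r0 ∈ Accept), but the regex does not match it → eliminate
  (C) 1*(01*01*)*: agrees with the DFA on every string of length ≤ 6
  (D) 0(0|1)*: on ε the DFA stays in r0 and accepts (r0 ∈ Accept), but the regex does not match it → eliminate
Only (C) is consistent with the DFA.
(C) 1*(01*01*)*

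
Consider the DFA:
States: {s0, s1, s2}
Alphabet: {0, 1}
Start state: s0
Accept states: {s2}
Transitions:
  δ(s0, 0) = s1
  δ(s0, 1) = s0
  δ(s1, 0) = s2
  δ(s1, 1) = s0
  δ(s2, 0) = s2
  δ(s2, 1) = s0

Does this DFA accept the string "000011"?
Processing string "000011":
  s0 --0--> s1
  s1 --0--> s2
  s2 --0--> s2
  s2 --0--> s2
  s2 --1--> s0
  s0 --1--> s0
Final state: s0
Accept states: {s2}
No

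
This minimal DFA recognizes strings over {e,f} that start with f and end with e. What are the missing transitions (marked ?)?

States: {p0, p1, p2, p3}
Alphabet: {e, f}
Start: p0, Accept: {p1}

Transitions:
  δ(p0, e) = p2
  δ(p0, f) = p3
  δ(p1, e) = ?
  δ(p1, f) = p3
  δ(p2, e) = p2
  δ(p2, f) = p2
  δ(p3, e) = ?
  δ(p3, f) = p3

From the language and accept set, identify what each state tracks — p0: no input read; p1: started with f, last symbol e; p2: started with e (dead); p3: started with f, last symbol f.
Each missing δ(q, a) is the state matching the new tracked value after reading a.
δ(p1, e) = p1; δ(p3, e) = p1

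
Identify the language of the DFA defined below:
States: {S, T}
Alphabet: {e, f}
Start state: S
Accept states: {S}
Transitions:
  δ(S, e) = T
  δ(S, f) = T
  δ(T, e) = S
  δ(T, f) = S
Testing a few strings:
  'ef' → accept
  'fee' → reject
  'eee' → reject
  'ff' → accept
State roles: S=even length so far; T=odd length so far
All strings over {e,f} of even length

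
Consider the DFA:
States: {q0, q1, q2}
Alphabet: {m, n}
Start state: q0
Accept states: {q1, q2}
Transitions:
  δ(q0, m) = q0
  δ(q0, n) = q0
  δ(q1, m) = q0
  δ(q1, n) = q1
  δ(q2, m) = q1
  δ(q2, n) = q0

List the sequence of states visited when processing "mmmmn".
read 'm': q0 → q0
  read 'm': q0 → q0
  read 'm': q0 → q0
  read 'm': q0 → q0
  read 'n': q0 → q0
q0 -> q0 -> q0 -> q0 -> q0 -> q0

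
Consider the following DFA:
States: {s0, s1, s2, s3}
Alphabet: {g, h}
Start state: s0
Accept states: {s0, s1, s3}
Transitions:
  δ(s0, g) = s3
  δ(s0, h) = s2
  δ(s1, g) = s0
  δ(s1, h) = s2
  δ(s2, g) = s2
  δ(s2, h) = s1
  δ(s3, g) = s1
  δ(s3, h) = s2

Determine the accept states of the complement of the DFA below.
Complement accept states = All states \ Original accept states
= {s0, s1, s2, s3} \ {s0, s1, s3}
{s2}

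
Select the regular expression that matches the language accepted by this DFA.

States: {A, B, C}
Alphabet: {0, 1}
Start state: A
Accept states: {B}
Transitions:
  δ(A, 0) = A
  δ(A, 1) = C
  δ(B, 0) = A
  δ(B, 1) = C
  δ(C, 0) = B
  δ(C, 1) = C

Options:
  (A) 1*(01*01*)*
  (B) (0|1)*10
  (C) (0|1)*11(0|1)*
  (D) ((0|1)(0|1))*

Check each option against the DFA on short strings; one disagreement eliminates an option:
  (A) 1*(01*01*)*: on ε the DFA stays in A and rejects (A ∉ Accept), but the regex matches it → eliminate
  (B) (0|1)*10: agrees with the DFA on every string of length ≤ 6
  (C) (0|1)*11(0|1)*: on '10' the DFA goes A → C → B and accepts (B ∈ Accept), but the regex does not match it → eliminate
  (D) ((0|1)(0|1))*: on ε the DFA stays in A and rejects (A ∉ Accept), but the regex matches it → eliminate
Only (B) is consistent with the DFA.
(B) (0|1)*10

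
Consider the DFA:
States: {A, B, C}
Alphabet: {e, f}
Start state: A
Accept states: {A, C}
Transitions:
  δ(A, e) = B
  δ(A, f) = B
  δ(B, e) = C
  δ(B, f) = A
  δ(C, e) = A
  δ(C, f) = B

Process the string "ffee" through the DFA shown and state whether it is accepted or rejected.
Processing string "ffee":
  A --f--> B
  B --f--> A
  A --e--> B
  B --e--> C
Final state: C
Accept states: {A, C}
Yes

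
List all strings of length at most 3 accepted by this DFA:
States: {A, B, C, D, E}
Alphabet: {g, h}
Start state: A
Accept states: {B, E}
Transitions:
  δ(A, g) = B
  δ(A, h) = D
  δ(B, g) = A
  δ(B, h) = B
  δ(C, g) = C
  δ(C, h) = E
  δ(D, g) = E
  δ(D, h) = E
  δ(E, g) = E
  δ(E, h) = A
g, gh, hg, hh, ggg, ghh, hgg, hhg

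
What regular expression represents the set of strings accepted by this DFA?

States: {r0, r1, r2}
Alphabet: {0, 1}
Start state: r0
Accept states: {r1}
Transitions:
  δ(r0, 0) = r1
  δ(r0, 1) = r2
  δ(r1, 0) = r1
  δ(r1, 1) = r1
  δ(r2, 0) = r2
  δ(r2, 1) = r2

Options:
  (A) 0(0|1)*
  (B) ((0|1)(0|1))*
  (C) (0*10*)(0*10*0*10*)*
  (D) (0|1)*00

Check each option against the DFA on short strings; one disagreement eliminates an option:
  (A) 0(0|1)*: agrees with the DFA on every string of length ≤ 6
  (B) ((0|1)(0|1))*: on ε the DFA stays in r0 and rejects (r0 ∉ Accept), but the regex matches it → eliminate
  (C) (0*10*)(0*10*0*10*)*: on '0' the DFA goes r0 → r1 and accepts (r1 ∈ Accept), but the regex does not match it → eliminate
  (D) (0|1)*00: on '0' the DFA goes r0 → r1 and accepts (r1 ∈ Accept), but the regex does not match it → eliminate
Only (A) is consistent with the DFA.
(A) 0(0|1)*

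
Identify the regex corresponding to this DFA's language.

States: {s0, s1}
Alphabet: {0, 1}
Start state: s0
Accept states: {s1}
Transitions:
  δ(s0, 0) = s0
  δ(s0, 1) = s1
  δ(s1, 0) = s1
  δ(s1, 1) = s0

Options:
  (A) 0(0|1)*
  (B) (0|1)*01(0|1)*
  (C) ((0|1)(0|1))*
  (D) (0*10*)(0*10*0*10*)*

Check each option against the DFA on short strings; one disagreement eliminates an option:
  (A) 0(0|1)*: on '0' the DFA goes s0 → s0 and rejects (s0 ∉ Accept), but the regex matches it → eliminate
  (B) (0|1)*01(0|1)*: on '1' the DFA goes s0 → s1 and accepts (s1 ∈ Accept), but the regex does not match it → eliminate
  (C) ((0|1)(0|1))*: on ε the DFA stays in s0 and rejects (s0 ∉ Accept), but the regex matches it → eliminate
  (D) (0*10*)(0*10*0*10*)*: agrees with the DFA on every string of length ≤ 6
Only (D) is consistent with the DFA.
(D) (0*10*)(0*10*0*10*)*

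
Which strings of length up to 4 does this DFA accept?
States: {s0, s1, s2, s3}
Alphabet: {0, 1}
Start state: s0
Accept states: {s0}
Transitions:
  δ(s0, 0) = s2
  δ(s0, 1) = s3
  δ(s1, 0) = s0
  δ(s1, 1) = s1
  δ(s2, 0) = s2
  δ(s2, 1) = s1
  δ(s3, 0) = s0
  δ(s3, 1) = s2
ε, 10, 010, 0010, 0110, 1010, 1110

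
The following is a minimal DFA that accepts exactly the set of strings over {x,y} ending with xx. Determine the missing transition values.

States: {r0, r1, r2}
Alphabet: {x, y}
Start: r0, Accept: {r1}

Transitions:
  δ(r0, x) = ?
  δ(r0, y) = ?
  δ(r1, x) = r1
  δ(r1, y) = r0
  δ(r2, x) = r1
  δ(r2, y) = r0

From the language and accept set, identify what each state tracks — r0: last symbol not x; r1: two trailing x's; r2: one trailing x.
Each missing δ(q, a) is the state matching the new tracked value after reading a.
δ(r0, x) = r2; δ(r0, y) = r0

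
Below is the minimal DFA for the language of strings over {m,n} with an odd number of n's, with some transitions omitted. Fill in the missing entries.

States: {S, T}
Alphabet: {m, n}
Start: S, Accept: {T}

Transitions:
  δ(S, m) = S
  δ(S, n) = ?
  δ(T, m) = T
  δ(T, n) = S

From the language and accept set, identify what each state tracks — S: even number of n's so far; T: odd number of n's so far.
Each missing δ(q, a) is the state matching the new tracked value after reading a.
δ(S, n) = T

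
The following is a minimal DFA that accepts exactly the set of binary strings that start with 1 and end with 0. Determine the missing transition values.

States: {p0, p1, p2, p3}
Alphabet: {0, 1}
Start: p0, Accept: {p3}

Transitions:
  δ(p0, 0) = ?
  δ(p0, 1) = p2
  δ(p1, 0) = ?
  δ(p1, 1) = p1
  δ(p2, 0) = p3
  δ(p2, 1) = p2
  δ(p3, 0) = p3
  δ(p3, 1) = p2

From the language and accept set, identify what each state tracks — p0: no input read; p1: started with 0 (dead); p2: started with 1, last symbol 1; p3: started with 1, last symbol 0.
Each missing δ(q, a) is the state matching the new tracked value after reading a.
δ(p0, 0) = p1; δ(p1, 0) = p1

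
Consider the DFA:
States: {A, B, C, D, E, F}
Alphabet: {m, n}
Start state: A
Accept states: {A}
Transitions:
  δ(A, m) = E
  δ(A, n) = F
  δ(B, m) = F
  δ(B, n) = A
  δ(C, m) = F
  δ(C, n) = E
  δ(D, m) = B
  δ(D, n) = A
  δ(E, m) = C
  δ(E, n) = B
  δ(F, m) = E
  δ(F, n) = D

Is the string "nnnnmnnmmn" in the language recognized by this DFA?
Processing string "nnnnmnnmmn":
  A --n--> F
  F --n--> D
  D --n--> A
  A --n--> F
  F --m--> E
  E --n--> B
  B --n--> A
  A --m--> E
  E --m--> C
  C --n--> E
Final state: E
Accept states: {A}
No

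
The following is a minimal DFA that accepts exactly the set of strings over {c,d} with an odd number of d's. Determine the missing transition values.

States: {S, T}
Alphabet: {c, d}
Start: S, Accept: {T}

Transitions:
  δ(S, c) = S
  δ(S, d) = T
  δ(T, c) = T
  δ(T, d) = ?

From the language and accept set, identify what each state tracks — S: even number of d's so far; T: odd number of d's so far.
Each missing δ(q, a) is the state matching the new tracked value after reading a.
δ(T, d) = S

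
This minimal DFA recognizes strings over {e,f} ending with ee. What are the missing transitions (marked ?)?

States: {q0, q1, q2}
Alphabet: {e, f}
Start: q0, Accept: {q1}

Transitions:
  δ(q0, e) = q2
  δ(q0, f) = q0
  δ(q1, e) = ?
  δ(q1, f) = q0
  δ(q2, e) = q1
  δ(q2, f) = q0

From the language and accept set, identify what each state tracks — q0: last symbol not e; q1: two trailing e's; q2: one trailing e.
Each missing δ(q, a) is the state matching the new tracked value after reading a.
δ(q1, e) = q1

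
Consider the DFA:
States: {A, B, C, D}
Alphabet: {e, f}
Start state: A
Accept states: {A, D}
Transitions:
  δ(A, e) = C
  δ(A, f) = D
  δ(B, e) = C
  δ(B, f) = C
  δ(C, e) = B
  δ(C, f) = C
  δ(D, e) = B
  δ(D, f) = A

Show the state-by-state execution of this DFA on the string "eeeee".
read 'e': A → C
  read 'e': C → B
  read 'e': B → C
  read 'e': C → B
  read 'e': B → C
A -> C -> B -> C -> B -> C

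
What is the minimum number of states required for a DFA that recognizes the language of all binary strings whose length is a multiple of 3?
By Myhill–Nerode, count the distinguishable equivalence classes: three classes — length mod 3.
3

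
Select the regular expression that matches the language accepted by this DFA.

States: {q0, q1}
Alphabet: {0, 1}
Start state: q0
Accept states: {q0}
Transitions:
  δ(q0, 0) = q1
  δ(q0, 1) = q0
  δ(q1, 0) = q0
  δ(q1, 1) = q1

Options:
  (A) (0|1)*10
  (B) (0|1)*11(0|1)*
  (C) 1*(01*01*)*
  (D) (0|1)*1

Check each option against the DFA on short strings; one disagreement eliminates an option:
  (A) (0|1)*10: on ε the DFA stays in q0 and accepts (q0 ∈ Accept), but the regex does not match it → eliminate
  (B) (0|1)*11(0|1)*: on ε the DFA stays in q0 and accepts (q0 ∈ Accept), but the regex does not match it → eliminate
  (C) 1*(01*01*)*: agrees with the DFA on every string of length ≤ 6
  (D) (0|1)*1: on ε the DFA stays in q0 and accepts (q0 ∈ Accept), but the regex does not match it → eliminate
Only (C) is consistent with the DFA.
(C) 1*(01*01*)*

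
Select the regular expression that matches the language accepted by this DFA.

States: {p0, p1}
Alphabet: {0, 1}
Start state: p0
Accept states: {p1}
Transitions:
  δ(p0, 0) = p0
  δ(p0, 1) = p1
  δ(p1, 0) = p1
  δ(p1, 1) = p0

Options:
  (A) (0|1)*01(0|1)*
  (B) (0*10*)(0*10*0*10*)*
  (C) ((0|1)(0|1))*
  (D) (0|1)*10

Check each option against the DFA on short strings; one disagreement eliminates an option:
  (A) (0|1)*01(0|1)*: on '1' the DFA goes p0 → p1 and accepts (p1 ∈ Accept), but the regex does not match it → eliminate
  (B) (0*10*)(0*10*0*10*)*: agrees with the DFA on every string of length ≤ 6
  (C) ((0|1)(0|1))*: on ε the DFA stays in p0 and rejects (p0 ∉ Accept), but the regex matches it → eliminate
  (D) (0|1)*10: on '1' the DFA goes p0 → p1 and accepts (p1 ∈ Accept), but the regex does not match it → eliminate
Only (B) is consistent with the DFA.
(B) (0*10*)(0*10*0*10*)*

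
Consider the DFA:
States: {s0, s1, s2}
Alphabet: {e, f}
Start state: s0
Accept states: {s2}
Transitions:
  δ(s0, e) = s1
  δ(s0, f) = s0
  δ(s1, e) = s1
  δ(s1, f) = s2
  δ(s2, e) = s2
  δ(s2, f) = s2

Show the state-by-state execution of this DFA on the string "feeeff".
read 'f': s0 → s0
  read 'e': s0 → s1
  read 'e': s1 → s1
  read 'e': s1 → s1
  read 'f': s1 → s2
  read 'f': s2 → s2
s0 -> s0 -> s1 -> s1 -> s1 -> s2 -> s2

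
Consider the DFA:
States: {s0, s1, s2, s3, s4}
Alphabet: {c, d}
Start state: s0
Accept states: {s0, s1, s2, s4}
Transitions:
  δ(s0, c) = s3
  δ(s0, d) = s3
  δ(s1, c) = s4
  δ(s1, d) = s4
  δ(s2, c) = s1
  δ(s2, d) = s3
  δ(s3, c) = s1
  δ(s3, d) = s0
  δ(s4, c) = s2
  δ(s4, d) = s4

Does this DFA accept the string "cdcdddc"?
Processing string "cdcdddc":
  s0 --c--> s3
  s3 --d--> s0
  s0 --c--> s3
  s3 --d--> s0
  s0 --d--> s3
  s3 --d--> s0
  s0 --c--> s3
Final state: s3
Accept states: {s0, s1, s2, s4}
No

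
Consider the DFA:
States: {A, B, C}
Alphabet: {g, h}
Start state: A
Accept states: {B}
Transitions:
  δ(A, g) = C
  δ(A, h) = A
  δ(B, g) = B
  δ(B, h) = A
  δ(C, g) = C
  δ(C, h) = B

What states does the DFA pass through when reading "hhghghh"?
read 'h': A → A
  read 'h': A → A
  read 'g': A → C
  read 'h': C → B
  read 'g': B → B
  read 'h': B → A
  read 'h': A → A
A -> A -> A -> C -> B -> B -> A -> A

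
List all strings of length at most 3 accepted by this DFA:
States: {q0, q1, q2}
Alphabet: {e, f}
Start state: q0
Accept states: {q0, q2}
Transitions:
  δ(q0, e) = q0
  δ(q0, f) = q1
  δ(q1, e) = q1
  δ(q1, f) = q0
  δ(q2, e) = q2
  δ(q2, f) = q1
ε, e, ee, ff, eee, eff, fef, ffe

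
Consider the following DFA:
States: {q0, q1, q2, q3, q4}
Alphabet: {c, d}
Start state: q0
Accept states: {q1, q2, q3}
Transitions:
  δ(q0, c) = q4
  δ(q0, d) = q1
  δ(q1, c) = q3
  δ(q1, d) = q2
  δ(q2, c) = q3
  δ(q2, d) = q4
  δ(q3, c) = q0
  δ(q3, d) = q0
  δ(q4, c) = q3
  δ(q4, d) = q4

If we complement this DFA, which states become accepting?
Complement accept states = All states \ Original accept states
= {q0, q1, q2, q3, q4} \ {q1, q2, q3}
{q0, q4}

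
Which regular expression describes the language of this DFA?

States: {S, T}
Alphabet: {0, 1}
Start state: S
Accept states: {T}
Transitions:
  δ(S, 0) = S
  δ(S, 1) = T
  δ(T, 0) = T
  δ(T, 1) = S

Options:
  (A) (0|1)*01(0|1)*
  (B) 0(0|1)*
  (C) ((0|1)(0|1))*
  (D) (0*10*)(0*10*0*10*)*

Check each option against the DFA on short strings; one disagreement eliminates an option:
  (A) (0|1)*01(0|1)*: on '1' the DFA goes S → T and accepts (T ∈ Accept), but the regex does not match it → eliminate
  (B) 0(0|1)*: on '0' the DFA goes S → S and rejects (S ∉ Accept), but the regex matches it → eliminate
  (C) ((0|1)(0|1))*: on ε the DFA stays in S and rejects (S ∉ Accept), but the regex matches it → eliminate
  (D) (0*10*)(0*10*0*10*)*: agrees with the DFA on every string of length ≤ 6
Only (D) is consistent with the DFA.
(D) (0*10*)(0*10*0*10*)*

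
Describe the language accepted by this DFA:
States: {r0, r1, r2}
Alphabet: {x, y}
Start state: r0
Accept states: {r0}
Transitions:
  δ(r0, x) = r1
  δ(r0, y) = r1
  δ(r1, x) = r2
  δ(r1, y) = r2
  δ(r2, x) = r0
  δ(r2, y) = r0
Testing a few strings:
  'yyyy' → reject
  'xxy' → accept
  'x' → reject
  'yy' → reject
State roles: r0=length ≡ 0 (mod 3); r1=length ≡ 1 (mod 3); r2=length ≡ 2 (mod 3)
All strings over {x,y} whose length is a multiple of 3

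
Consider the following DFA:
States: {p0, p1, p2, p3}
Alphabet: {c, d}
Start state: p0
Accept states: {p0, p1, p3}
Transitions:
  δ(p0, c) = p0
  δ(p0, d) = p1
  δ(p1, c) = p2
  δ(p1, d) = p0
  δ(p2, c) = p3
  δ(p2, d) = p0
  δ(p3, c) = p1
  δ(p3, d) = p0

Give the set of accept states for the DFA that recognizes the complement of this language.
Complement accept states = All states \ Original accept states
= {p0, p1, p2, p3} \ {p0, p1, p3}
{p2}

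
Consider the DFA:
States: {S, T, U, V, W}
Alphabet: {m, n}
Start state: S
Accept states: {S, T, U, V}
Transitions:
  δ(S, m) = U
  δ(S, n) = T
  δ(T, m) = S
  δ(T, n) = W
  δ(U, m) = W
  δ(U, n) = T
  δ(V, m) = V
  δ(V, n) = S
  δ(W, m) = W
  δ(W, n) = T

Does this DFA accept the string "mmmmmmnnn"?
Processing string "mmmmmmnnn":
  S --m--> U
  U --m--> W
  W --m--> W
  W --m--> W
  W --m--> W
  W --m--> W
  W --n--> T
  T --n--> W
  W --n--> T
Final state: T
Accept states: {S, T, U, V}
Yes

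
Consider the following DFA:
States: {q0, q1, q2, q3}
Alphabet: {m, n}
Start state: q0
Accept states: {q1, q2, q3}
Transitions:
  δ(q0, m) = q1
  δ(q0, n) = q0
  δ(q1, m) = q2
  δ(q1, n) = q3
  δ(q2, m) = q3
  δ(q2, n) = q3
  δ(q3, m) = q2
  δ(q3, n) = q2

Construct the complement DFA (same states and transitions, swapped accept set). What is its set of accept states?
Complement accept states = All states \ Original accept states
= {q0, q1, q2, q3} \ {q1, q2, q3}
{q0}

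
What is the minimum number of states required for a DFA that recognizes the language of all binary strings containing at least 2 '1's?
By Myhill–Nerode, count the distinguishable equivalence classes: 3 classes — having seen 0, 1, or ≥2 copies of '1'; any two classes i < j (j ≤ 2) are distinguished by the string 1^(2−j), which takes class j to 2 copies (accepted) but leaves class i below 2 (rejected).
3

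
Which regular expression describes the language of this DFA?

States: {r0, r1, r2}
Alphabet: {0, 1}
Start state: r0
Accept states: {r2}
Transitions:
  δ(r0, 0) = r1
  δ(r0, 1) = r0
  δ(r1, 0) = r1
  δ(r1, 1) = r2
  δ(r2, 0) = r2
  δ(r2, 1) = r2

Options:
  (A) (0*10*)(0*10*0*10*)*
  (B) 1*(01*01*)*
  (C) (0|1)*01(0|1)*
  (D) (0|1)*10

Check each option against the DFA on short strings; one disagreement eliminates an option:
  (A) (0*10*)(0*10*0*10*)*: on '1' the DFA goes r0 → r0 and rejects (r0 ∉ Accept), but the regex matches it → eliminate
  (B) 1*(01*01*)*: on ε the DFA stays in r0 and rejects (r0 ∉ Accept), but the regex matches it → eliminate
  (C) (0|1)*01(0|1)*: agrees with the DFA on every string of length ≤ 6
  (D) (0|1)*10: on '01' the DFA goes r0 → r1 → r2 and accepts (r2 ∈ Accept), but the regex does not match it → eliminate
Only (C) is consistent with the DFA.
(C) (0|1)*01(0|1)*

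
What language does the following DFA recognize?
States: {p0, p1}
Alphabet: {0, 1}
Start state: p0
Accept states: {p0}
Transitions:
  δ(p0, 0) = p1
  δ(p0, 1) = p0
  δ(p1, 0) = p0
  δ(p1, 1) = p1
Testing a few strings:
  '01' → reject
  '0' → reject
  '1' → accept
  '101' → reject
State roles: p0=even number of 0's so far; p1=odd number of 0's so far
All binary strings with an even number of 0's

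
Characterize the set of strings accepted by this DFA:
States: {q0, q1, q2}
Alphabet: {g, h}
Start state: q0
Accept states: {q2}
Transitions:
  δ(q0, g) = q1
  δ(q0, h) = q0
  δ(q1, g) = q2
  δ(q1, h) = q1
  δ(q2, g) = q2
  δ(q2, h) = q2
Testing a few strings:
  'hh' → reject
  'g' → reject
  'ggh' → accept
  'hg' → reject
State roles: q0=zero g's seen; q1=one g seen; q2=≥ two g's seen
All strings over {g,h} containing at least two g's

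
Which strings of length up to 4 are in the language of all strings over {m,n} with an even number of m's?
ε, n, mm, nn, mmn, mnm, nmm, nnn, mmmm, mmnn, mnmn, mnnm, nmmn, nmnm, nnmm, nnnn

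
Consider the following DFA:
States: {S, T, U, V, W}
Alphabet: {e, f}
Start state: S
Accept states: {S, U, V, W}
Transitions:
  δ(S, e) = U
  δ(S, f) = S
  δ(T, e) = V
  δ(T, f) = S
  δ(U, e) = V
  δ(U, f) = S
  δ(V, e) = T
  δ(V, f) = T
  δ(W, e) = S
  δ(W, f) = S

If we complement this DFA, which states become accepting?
Complement accept states = All states \ Original accept states
= {S, T, U, V, W} \ {S, U, V, W}
{T}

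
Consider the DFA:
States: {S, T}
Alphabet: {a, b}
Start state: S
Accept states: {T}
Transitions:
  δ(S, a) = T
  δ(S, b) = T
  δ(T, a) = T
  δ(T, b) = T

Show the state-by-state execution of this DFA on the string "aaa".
read 'a': S → T
  read 'a': T → T
  read 'a': T → T
S -> T -> T -> T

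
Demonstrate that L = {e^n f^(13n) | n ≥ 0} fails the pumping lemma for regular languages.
Assume L is regular with pumping length p. Idea: pumping the e-block breaks the 1:13 ratio.
Choose s = e^p f^(13p) (length 14p ≥ p). By the pumping lemma, s = xyz with |xy| ≤ p, |y| > 0, so y = e^k with k ≥ 1. Then xy²z = e^(p+k) f^(13p). For this to be in L we would need 13p = 13(p+k), i.e. 13k = 0, contradicting k ≥ 1. So xy²z ∉ L.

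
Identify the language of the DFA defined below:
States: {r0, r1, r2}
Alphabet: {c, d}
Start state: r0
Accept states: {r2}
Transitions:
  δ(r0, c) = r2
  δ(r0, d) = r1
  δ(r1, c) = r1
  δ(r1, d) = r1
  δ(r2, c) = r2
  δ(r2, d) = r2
Testing a few strings:
  'cd' → accept
  'ccc' → accept
  'c' → accept
  'ddd' → reject
State roles: r0=no input read; r1=started with d (dead); r2=started with c
All strings over {c,d} starting with c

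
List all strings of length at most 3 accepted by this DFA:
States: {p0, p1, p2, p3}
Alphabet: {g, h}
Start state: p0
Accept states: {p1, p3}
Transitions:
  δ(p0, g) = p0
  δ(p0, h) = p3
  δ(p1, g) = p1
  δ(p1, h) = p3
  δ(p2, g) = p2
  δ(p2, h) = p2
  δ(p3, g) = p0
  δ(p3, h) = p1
h, gh, hh, ggh, ghh, hgh, hhg, hhh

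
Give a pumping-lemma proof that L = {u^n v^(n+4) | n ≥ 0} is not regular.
Assume L is regular with pumping length p. Idea: pumping the u-block breaks the fixed offset of 4.
Choose s = u^p v^(p+4) ∈ L. By the pumping lemma, s = xyz with |xy| ≤ p, |y| > 0, so y = u^k with k ≥ 1. Then xy²z = u^(p+k) v^(p+4). For this to be in L we would need p+4 = (p+k)+4, i.e. k = 0, contradicting k ≥ 1. So xy²z ∉ L.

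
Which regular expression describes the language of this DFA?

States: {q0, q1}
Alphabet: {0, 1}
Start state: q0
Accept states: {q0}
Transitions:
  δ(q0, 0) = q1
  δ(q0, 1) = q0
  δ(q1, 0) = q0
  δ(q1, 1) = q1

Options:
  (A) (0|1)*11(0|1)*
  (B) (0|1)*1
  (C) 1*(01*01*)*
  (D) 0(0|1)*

Check each option against the DFA on short strings; one disagreement eliminates an option:
  (A) (0|1)*11(0|1)*: on ε the DFA stays in q0 and accepts (q0 ∈ Accept), but the regex does not match it → eliminate
  (B) (0|1)*1: on ε the DFA stays in q0 and accepts (q0 ∈ Accept), but the regex does not match it → eliminate
  (C) 1*(01*01*)*: agrees with the DFA on every string of length ≤ 6
  (D) 0(0|1)*: on ε the DFA stays in q0 and accepts (q0 ∈ Accept), but the regex does not match it → eliminate
Only (C) is consistent with the DFA.
(C) 1*(01*01*)*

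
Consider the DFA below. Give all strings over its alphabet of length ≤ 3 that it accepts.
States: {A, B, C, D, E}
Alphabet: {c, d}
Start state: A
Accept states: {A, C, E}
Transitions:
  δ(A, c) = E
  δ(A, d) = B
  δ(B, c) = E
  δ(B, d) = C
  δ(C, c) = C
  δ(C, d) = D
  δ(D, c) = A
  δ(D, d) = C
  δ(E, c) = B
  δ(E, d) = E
ε, c, cd, dc, dd, ccc, ccd, cdd, dcd, ddc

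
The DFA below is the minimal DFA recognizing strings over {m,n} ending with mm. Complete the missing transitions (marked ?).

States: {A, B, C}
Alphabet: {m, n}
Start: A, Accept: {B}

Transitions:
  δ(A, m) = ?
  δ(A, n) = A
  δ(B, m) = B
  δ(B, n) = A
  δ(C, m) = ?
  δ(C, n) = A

From the language and accept set, identify what each state tracks — A: last symbol not m; B: two trailing m's; C: one trailing m.
Each missing δ(q, a) is the state matching the new tracked value after reading a.
δ(A, m) = C; δ(C, m) = B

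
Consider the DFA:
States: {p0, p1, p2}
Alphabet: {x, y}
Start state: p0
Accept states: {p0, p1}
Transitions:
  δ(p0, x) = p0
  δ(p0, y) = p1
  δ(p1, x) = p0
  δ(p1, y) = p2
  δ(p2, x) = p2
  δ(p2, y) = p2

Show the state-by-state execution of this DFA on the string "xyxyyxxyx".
read 'x': p0 → p0
  read 'y': p0 → p1
  read 'x': p1 → p0
  read 'y': p0 → p1
  read 'y': p1 → p2
  read 'x': p2 → p2
  read 'x': p2 → p2
  read 'y': p2 → p2
  read 'x': p2 → p2
p0 -> p0 -> p1 -> p0 -> p1 -> p2 -> p2 -> p2 -> p2 -> p2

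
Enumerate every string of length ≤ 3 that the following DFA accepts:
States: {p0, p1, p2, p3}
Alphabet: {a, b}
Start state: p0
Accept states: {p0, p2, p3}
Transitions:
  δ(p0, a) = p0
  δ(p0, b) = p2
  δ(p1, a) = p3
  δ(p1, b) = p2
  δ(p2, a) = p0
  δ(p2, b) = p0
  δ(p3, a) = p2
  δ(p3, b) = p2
ε, a, b, aa, ab, ba, bb, aaa, aab, aba, abb, baa, bab, bba, bbb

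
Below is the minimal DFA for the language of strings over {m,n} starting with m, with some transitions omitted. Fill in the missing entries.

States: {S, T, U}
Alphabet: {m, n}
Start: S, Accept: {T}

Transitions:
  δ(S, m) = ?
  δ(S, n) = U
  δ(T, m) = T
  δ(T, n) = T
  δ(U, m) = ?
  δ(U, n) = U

From the language and accept set, identify what each state tracks — S: no input read; T: started with m; U: started with n (dead).
Each missing δ(q, a) is the state matching the new tracked value after reading a.
δ(S, m) = T; δ(U, m) = U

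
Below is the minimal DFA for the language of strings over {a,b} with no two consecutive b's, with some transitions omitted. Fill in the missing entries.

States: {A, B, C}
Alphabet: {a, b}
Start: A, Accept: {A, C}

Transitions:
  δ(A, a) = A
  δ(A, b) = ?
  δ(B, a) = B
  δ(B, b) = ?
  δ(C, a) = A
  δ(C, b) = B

From the language and accept set, identify what each state tracks — A: last symbol not b (ok); B: saw bb (dead); C: last symbol b (ok).
Each missing δ(q, a) is the state matching the new tracked value after reading a.
δ(A, b) = C; δ(B, b) = B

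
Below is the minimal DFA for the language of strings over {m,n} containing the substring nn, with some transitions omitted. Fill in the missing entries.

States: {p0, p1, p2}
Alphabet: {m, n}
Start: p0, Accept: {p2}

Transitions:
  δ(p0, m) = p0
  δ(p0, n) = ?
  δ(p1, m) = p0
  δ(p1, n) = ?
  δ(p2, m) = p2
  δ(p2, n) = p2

From the language and accept set, identify what each state tracks — p0: no progress toward nn; p1: one trailing n; p2: substring nn seen.
Each missing δ(q, a) is the state matching the new tracked value after reading a.
δ(p0, n) = p1; δ(p1, n) = p2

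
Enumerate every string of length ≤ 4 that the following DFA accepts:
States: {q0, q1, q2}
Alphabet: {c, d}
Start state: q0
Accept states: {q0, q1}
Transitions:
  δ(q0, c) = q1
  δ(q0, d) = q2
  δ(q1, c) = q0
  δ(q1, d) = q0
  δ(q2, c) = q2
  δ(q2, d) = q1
ε, c, cc, cd, dd, ccc, cdc, dcd, ddc, ddd, cccc, cccd, ccdd, cdcc, cdcd, cddd, dccd, dcdc, dcdd, ddcc, dddc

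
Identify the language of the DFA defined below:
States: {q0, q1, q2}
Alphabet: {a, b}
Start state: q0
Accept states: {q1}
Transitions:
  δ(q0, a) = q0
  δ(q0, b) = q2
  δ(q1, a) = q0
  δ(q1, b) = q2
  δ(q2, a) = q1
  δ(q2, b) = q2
Testing a few strings:
  'aba' → accept
  'ba' → accept
  'bba' → accept
  'b' → reject
State roles: q0=no suffix match; q1=suffix is ba; q2=one trailing b
All strings over {a,b} ending with ba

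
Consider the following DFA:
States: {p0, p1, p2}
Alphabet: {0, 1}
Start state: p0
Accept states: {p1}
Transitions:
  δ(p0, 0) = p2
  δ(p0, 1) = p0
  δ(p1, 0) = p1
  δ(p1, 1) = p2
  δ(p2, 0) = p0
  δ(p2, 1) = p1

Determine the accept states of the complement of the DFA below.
Complement accept states = All states \ Original accept states
= {p0, p1, p2} \ {p1}
{p0, p2}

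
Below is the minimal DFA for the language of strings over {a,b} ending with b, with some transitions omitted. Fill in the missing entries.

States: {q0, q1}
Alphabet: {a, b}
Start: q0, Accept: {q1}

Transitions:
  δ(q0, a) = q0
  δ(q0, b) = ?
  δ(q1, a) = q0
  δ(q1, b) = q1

From the language and accept set, identify what each state tracks — q0: last symbol not b; q1: last symbol is b.
Each missing δ(q, a) is the state matching the new tracked value after reading a.
δ(q0, b) = q1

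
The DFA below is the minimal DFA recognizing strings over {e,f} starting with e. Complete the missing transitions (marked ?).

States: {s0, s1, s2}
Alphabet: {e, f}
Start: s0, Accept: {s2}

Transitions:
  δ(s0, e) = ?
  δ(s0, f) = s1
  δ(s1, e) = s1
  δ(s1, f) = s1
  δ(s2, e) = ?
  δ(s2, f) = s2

From the language and accept set, identify what each state tracks — s0: no input read; s1: started with f (dead); s2: started with e.
Each missing δ(q, a) is the state matching the new tracked value after reading a.
δ(s0, e) = s2; δ(s2, e) = s2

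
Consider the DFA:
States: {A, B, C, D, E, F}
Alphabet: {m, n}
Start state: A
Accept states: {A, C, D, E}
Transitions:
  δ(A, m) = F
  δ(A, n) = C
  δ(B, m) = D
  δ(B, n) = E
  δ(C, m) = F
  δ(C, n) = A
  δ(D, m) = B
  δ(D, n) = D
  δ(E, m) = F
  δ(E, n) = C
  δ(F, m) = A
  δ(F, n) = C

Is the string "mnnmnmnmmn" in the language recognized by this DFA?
Processing string "mnnmnmnmmn":
  A --m--> F
  F --n--> C
  C --n--> A
  A --m--> F
  F --n--> C
  C --m--> F
  F --n--> C
  C --m--> F
  F --m--> A
  A --n--> C
Final state: C
Accept states: {A, C, D, E}
Yes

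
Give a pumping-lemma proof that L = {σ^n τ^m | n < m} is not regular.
Assume L is regular with pumping length p. Idea: pumping up the σ-block makes the σ-count reach the τ-count.
Choose s = σ^p τ^(p+1) ∈ L. By the pumping lemma, s = xyz with |xy| ≤ p, |y| > 0, so y = σ^k with k ≥ 1. Then xy²z = σ^(p+k) τ^(p+1). Since p+k ≥ p+1, the number of σ's is no longer strictly less than the number of τ's, so xy²z ∉ L.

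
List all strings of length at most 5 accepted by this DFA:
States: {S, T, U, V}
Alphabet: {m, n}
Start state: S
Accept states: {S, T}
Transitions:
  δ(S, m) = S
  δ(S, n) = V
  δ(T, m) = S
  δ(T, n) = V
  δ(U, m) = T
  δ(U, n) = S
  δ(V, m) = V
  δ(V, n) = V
ε, m, mm, mmm, mmmm, mmmmm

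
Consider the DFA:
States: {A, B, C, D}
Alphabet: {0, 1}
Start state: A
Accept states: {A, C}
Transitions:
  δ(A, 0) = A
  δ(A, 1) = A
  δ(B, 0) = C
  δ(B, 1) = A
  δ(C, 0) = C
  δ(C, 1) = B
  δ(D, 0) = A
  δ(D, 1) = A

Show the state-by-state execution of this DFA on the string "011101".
read '0': A → A
  read '1': A → A
  read '1': A → A
  read '1': A → A
  read '0': A → A
  read '1': A → A
A -> A -> A -> A -> A -> A -> A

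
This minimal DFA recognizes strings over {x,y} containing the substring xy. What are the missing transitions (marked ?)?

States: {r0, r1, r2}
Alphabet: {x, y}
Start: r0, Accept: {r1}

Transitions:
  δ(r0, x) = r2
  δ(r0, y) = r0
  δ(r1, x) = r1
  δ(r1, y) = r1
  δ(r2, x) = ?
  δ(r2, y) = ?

From the language and accept set, identify what each state tracks — r0: no x seen yet; r1: substring xy seen; r2: seen a x, waiting for y.
Each missing δ(q, a) is the state matching the new tracked value after reading a.
δ(r2, x) = r2; δ(r2, y) = r1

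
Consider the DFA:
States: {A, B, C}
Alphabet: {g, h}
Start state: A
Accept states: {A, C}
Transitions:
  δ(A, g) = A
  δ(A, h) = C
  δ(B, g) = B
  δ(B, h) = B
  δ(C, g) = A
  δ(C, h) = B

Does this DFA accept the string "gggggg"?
Processing string "gggggg":
  A --g--> A
  A --g--> A
  A --g--> A
  A --g--> A
  A --g--> A
  A --g--> A
Final state: A
Accept states: {A, C}
Yes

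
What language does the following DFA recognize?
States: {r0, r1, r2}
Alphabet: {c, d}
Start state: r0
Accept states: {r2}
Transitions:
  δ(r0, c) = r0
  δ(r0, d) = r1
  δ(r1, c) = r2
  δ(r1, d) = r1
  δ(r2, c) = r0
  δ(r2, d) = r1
Testing a few strings:
  'cdc' → accept
  'cc' → reject
  'cd' → reject
  'dd' → reject
State roles: r0=no suffix match; r1=one trailing d; r2=suffix is dc
All strings over {c,d} ending with dc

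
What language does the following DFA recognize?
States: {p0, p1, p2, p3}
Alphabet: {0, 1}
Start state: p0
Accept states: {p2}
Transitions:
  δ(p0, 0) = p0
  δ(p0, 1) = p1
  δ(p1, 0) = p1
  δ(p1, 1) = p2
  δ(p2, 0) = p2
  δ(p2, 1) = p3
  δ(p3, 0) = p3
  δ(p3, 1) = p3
Testing a few strings:
  '10' → reject
  '010' → reject
  '0' → reject
  '1111' → reject
State roles: p0=zero 1's; p1=one 1; p2=two 1's; p3=≥ three 1's (dead)
All binary strings containing exactly two 1's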